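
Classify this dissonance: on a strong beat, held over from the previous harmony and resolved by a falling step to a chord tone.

Approach: by preparation — the pitch is first a chord tone, then held (tied or repeated) while the harmony changes under it. Departure: down by step. Metric position: strong.
A prepared dissonance that resolves downward by step — a suspension. (The same figure resolving upward would be a retardation.)

Suspension.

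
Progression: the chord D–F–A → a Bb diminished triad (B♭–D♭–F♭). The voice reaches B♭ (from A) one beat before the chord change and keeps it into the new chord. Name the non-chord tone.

The harmony at that moment is D minor triad (D, F, A); B♭ is not a chord tone.
It is approached by step up from A and then sustained as the same pitch into the next harmony.
Arriving early and becoming a chord tone when the harmony changes — an anticipation.

B♭ is an anticipation.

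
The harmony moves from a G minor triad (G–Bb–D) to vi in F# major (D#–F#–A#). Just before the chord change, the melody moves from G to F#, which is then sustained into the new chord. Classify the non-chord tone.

F# is an anticipation.

The harmony at that moment is G minor triad (G, Bb, D); F# is not a chord tone.
It is approached by step down from G and then sustained as the same pitch into the next harmony.
Arriving early and becoming a chord tone when the harmony changes — an anticipation.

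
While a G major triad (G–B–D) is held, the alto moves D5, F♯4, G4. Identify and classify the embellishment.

F♯4 is an appoggiatura.

The harmony at that moment is G major triad (G, B, D); F♯4 is not a chord tone.
It is approached by leap down from D5 and left by step up to G4.
Leap in, step out — an appoggiatura.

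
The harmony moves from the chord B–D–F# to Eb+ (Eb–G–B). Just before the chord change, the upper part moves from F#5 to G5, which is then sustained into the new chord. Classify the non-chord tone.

The harmony at that moment is B minor triad (B, D, F#); G5 is not a chord tone.
It is approached by step up from F#5 and then sustained as the same pitch into the next harmony.
Arriving early and becoming a chord tone when the harmony changes — an anticipation.

G5 is an anticipation.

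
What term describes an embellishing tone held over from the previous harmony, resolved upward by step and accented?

Approach: by preparation — the pitch is first a chord tone, then held (tied or repeated) while the harmony changes under it. Departure: up by step. Metric position: strong.
A prepared dissonance that resolves upward by step — a retardation. (The same figure resolving downward would be a suspension.)

Retardation.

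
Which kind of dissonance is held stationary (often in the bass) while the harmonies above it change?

Pedal tone.

Approach: none. Departure: none — a single pitch is sustained while the chords change around it, passing through harmonies that do not contain it.
No melodic motion at all; the dissonance is created entirely by the moving harmonies against the stationary note — a pedal tone (pedal point).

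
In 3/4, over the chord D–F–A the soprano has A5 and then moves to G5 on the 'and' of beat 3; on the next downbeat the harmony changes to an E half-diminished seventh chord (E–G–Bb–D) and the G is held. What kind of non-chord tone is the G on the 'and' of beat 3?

The harmony at that moment is D minor triad (D, F, A); G5 is not a chord tone.
It is approached by step down from A5 and then sustained as the same pitch into the next harmony.
Arriving early and becoming a chord tone when the harmony changes — an anticipation.

Anticipation.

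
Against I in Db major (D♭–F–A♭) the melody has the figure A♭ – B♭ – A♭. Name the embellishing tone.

B♭ is a neighbor tone.

The harmony at that moment is D♭ major triad (D♭, F, A♭); B♭ is not a chord tone.
It is approached by step up from A♭ and left by step down to A♭.
Step away and step back to the same note — a neighbor tone (upper neighbor).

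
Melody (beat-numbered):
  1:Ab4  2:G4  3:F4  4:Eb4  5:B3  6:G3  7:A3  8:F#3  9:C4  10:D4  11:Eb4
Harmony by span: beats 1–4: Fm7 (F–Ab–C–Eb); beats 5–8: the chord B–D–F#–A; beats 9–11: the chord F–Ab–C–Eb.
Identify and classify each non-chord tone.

The harmony at that moment is F minor seventh chord (F, Ab, C, Eb); G4 is not a chord tone.
It is approached by step down from Ab4 and left by step down to F4.
Step in, step out in the same direction — a passing tone.
The harmony at that moment is B minor seventh chord (B, D, F#, A); G3 is not a chord tone.
It is approached by leap down from B3 and left by step up to A3.
Leap in, step out — an appoggiatura.
The harmony at that moment is F minor seventh chord (F, Ab, C, Eb); D4 is not a chord tone.
It is approached by step up from C4 and left by step up to Eb4.
Step in, step out in the same direction — a passing tone.

G4 (beat 2) — passing tone; G3 (beat 6) — appoggiatura; D4 (beat 10) — passing tone.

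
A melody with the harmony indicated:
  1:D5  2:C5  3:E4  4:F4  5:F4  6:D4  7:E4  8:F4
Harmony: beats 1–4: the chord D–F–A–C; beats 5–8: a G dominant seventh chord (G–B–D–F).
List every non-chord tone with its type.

E4 (beat 3) — appoggiatura; E4 (beat 7) — passing tone.

The harmony at that moment is D minor seventh chord (D, F, A, C); E4 is not a chord tone.
It is approached by leap down from C5 and left by step up to F4.
Leap in, step out — an appoggiatura.
The harmony at that moment is G dominant seventh chord (G, B, D, F); E4 is not a chord tone.
It is approached by step up from D4 and left by step up to F4.
Step in, step out in the same direction — a passing tone.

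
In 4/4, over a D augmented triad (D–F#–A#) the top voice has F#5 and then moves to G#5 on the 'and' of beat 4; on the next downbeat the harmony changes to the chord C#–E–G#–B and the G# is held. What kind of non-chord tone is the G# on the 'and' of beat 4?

Anticipation.

The harmony at that moment is D augmented triad (D, F#, A#); G#5 is not a chord tone.
It is approached by step up from F#5 and then sustained as the same pitch into the next harmony.
Arriving early and becoming a chord tone when the harmony changes — an anticipation.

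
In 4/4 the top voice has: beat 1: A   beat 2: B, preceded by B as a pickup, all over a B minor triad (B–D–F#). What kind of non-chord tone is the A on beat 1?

Lower neighbor tone.

The harmony at that moment is B minor triad (B, D, F#); A is not a chord tone.
It is approached by step down from B and left by step up to B.
Step away and step back to the same note — a neighbor tone (lower neighbor).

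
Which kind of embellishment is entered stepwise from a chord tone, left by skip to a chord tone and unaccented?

Approach: by step. Departure: by leap. Metric position: weak.
Step in, leap out, from a weak position — an escape tone (échappée). (It is the mirror image of the appoggiatura, which leaps in and steps out on a strong beat.)

Escape tone.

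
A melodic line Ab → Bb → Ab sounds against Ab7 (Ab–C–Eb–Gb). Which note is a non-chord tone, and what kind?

The harmony at that moment is Ab dominant seventh chord (Ab, C, Eb, Gb); Bb is not a chord tone.
It is approached by step up from Ab and left by step down to Ab.
Step away and step back to the same note — a neighbor tone (upper neighbor).

Bb is a neighbor tone.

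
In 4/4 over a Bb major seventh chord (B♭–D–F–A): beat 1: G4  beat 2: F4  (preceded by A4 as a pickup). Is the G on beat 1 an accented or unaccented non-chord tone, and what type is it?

Accented passing tone.

The harmony at that moment is B♭ major seventh chord (B♭, D, F, A); G4 is not a chord tone.
It is approached by step down from A4 and left by step down to F4.
Step in, step out in the same direction — a passing tone.
It falls on the downbeat, so it is accented.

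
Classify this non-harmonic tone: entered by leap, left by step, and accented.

Appoggiatura.

Approach: by leap. Departure: by step. Metric position: strong.
Leap in, step out, in a metrically strong position — an appoggiatura. (It is the mirror image of the escape tone, which steps in and leaps out from a weak position.)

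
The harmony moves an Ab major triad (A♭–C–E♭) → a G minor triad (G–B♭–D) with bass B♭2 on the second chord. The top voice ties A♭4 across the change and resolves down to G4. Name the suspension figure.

At the second chord the bass is B♭2. The suspended A♭4 lies a seventh above the bass; after resolving down by step to G4, the interval above the bass becomes a sixth.
Suspension figures are named by those two intervals: 7–6.

7–6 suspension.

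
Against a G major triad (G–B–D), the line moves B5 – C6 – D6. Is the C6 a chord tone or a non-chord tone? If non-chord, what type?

The harmony at that moment is G major triad (G, B, D); C6 is not a chord tone.
It is approached by step up from B5 and left by step up to D6.
Step in, step out in the same direction — a passing tone.

Non-chord tone — a passing tone.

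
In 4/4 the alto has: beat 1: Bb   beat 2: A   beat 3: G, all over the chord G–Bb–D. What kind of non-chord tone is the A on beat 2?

The harmony at that moment is G minor triad (G, Bb, D); A is not a chord tone.
It is approached by step down from Bb and left by step down to G.
Step in, step out in the same direction — a passing tone.

Passing tone.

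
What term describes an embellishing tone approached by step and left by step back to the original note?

Approach: by step. Departure: by step in the opposite direction, back to the starting pitch.
Stepwise on both sides but reversing to return to the same chord tone — a neighbor tone. (Had it continued onward in the same direction it would be a passing tone instead.)

Neighbor tone.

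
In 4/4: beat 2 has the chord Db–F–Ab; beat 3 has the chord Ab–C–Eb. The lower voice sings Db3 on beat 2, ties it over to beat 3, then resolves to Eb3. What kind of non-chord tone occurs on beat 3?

The harmony at that moment is Ab major triad (Ab, C, Eb); Db3 is not a chord tone.
It is held over (the same pitch as the preceding Db3) and left by step up to Eb3.
Held over from the previous chord and resolving up by step — a retardation.

Retardation.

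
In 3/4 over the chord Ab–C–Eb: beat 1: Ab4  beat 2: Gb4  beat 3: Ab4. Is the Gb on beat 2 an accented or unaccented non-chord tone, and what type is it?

The harmony at that moment is Ab major triad (Ab, C, Eb); Gb4 is not a chord tone.
It is approached by step down from Ab4 and left by step up to Ab4.
Step away and step back to the same note — a neighbor tone (lower neighbor).
It falls on a weak beat, so it is unaccented.

Unaccented neighbor tone.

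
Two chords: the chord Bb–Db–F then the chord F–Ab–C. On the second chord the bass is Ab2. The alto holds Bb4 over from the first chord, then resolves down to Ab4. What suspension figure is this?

9–8 suspension.

At the second chord the bass is Ab2. The suspended Bb4 lies a ninth above the bass; after resolving down by step to Ab4, the interval above the bass becomes an octave.
Suspension figures are named by those two intervals: 9–8.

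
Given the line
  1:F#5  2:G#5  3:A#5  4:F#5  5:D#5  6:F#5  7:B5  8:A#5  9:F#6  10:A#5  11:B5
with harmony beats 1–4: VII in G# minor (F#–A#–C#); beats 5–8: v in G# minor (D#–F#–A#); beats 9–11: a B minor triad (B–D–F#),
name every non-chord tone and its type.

G#5 (beat 2) — passing tone; B5 (beat 7) — appoggiatura; A#5 (beat 10) — appoggiatura.

The harmony at that moment is F# major triad (F#, A#, C#); G#5 is not a chord tone.
It is approached by step up from F#5 and left by step up to A#5.
Step in, step out in the same direction — a passing tone.
The harmony at that moment is D# minor triad (D#, F#, A#); B5 is not a chord tone.
It is approached by leap up from F#5 and left by step down to A#5.
Leap in, step out — an appoggiatura.
The harmony at that moment is B minor triad (B, D, F#); A#5 is not a chord tone.
It is approached by leap down from F#6 and left by step up to B5.
Leap in, step out — an appoggiatura.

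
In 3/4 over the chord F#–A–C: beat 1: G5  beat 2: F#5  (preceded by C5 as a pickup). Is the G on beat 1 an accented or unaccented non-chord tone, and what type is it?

The harmony at that moment is F# diminished triad (F#, A, C); G5 is not a chord tone.
It is approached by leap up from C5 and left by step down to F#5.
Leap in, step out — an appoggiatura.
It falls on the downbeat, so it is accented.

Accented appoggiatura.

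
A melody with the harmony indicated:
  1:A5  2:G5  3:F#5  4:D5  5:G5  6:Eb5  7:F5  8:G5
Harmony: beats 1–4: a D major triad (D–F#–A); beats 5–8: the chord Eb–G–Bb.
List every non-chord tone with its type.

The harmony at that moment is D major triad (D, F#, A); G5 is not a chord tone.
It is approached by step down from A5 and left by step down to F#5.
Step in, step out in the same direction — a passing tone.
The harmony at that moment is Eb major triad (Eb, G, Bb); F5 is not a chord tone.
It is approached by step up from Eb5 and left by step up to G5.
Step in, step out in the same direction — a passing tone.

G5 (beat 2) — passing tone; F5 (beat 7) — passing tone.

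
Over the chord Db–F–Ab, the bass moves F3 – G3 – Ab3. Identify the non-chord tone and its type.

The harmony at that moment is Db major triad (Db, F, Ab); G3 is not a chord tone.
It is approached by step up from F3 and left by step up to Ab3.
Step in, step out in the same direction — a passing tone.

G3 is a passing tone.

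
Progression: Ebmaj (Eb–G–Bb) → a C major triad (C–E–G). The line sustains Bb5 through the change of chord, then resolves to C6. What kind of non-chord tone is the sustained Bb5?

The harmony at that moment is C major triad (C, E, G); Bb5 is not a chord tone.
It is held over (the same pitch as the preceding Bb5) and left by step up to C6.
Held over from the previous chord and resolving up by step — a retardation.

Bb5 is a retardation.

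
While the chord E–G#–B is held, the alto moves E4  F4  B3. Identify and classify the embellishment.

The harmony at that moment is E major triad (E, G#, B); F4 is not a chord tone.
It is approached by step up from E4 and left by leap down to B3.
Step in, leap out — an escape tone.

F4 is an escape tone.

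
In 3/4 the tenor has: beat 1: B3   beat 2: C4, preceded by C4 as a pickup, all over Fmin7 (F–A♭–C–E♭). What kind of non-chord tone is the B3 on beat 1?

Lower neighbor tone.

The harmony at that moment is F minor seventh chord (F, A♭, C, E♭); B3 is not a chord tone.
It is approached by step down from C4 and left by step up to C4.
Step away and step back to the same note — a neighbor tone (lower neighbor).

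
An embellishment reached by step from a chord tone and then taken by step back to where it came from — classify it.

Approach: by step. Departure: by step in the opposite direction, back to the starting pitch.
Stepwise on both sides but reversing to return to the same chord tone — a neighbor tone. (Had it continued onward in the same direction it would be a passing tone instead.)

Neighbor tone.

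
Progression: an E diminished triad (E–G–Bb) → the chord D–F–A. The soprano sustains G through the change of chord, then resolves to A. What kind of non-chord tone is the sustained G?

The harmony at that moment is D minor triad (D, F, A); G is not a chord tone.
It is held over (the same pitch as the preceding G) and left by step up to A.
Held over from the previous chord and resolving up by step — a retardation.

G is a retardation.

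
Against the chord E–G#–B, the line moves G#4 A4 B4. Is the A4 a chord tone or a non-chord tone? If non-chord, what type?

The harmony at that moment is E major triad (E, G#, B); A4 is not a chord tone.
It is approached by step up from G#4 and left by step up to B4.
Step in, step out in the same direction — a passing tone.

Non-chord tone — a passing tone.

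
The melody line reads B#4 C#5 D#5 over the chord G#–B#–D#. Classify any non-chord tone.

C#5 is a passing tone.

The harmony at that moment is G# major triad (G#, B#, D#); C#5 is not a chord tone.
It is approached by step up from B#4 and left by step up to D#5.
Step in, step out in the same direction — a passing tone.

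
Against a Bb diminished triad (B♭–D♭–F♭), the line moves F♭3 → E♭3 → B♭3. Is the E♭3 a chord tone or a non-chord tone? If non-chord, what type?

The harmony at that moment is B♭ diminished triad (B♭, D♭, F♭); E♭3 is not a chord tone.
It is approached by step down from F♭3 and left by leap up to B♭3.
Step in, leap out — an escape tone.

Non-chord tone — an escape tone.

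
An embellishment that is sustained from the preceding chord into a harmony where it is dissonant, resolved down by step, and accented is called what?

Suspension.

Approach: by preparation — the pitch is first a chord tone, then held (tied or repeated) while the harmony changes under it. Departure: down by step. Metric position: strong.
A prepared dissonance that resolves downward by step — a suspension. (The same figure resolving upward would be a retardation.)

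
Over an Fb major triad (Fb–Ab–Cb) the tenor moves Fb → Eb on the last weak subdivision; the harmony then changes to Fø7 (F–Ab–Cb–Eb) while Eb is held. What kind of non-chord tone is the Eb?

The harmony at that moment is Fb major triad (Fb, Ab, Cb); Eb is not a chord tone.
It is approached by step down from Fb and then sustained as the same pitch into the next harmony.
Arriving early and becoming a chord tone when the harmony changes — an anticipation.

Eb is an anticipation.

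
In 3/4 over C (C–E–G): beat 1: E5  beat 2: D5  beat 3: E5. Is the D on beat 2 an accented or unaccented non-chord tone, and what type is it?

The harmony at that moment is C major triad (C, E, G); D5 is not a chord tone.
It is approached by step down from E5 and left by step up to E5.
Step away and step back to the same note — a neighbor tone (lower neighbor).
It falls on a weak beat, so it is unaccented.

Unaccented neighbor tone.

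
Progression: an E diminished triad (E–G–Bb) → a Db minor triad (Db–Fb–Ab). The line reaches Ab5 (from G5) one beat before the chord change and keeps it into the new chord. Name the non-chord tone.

The harmony at that moment is E diminished triad (E, G, Bb); Ab5 is not a chord tone.
It is approached by step up from G5 and then sustained as the same pitch into the next harmony.
Arriving early and becoming a chord tone when the harmony changes — an anticipation.

Ab5 is an anticipation.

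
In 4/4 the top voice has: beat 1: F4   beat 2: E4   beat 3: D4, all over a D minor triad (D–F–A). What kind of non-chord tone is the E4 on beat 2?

The harmony at that moment is D minor triad (D, F, A); E4 is not a chord tone.
It is approached by step down from F4 and left by step down to D4.
Step in, step out in the same direction — a passing tone.

Passing tone.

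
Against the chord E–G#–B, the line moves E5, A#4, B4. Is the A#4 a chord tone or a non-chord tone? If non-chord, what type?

Non-chord tone — an appoggiatura.

The harmony at that moment is E major triad (E, G#, B); A#4 is not a chord tone.
It is approached by leap down from E5 and left by step up to B4.
Leap in, step out — an appoggiatura.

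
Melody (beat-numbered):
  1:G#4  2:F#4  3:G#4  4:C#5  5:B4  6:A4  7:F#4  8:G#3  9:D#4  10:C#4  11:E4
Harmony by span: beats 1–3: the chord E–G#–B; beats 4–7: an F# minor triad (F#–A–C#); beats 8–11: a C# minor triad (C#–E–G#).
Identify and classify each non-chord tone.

F#4 (beat 2) — neighbor tone; B4 (beat 5) — passing tone; D#4 (beat 9) — appoggiatura.

The harmony at that moment is E major triad (E, G#, B); F#4 is not a chord tone.
It is approached by step down from G#4 and left by step up to G#4.
Step away and step back to the same note — a neighbor tone (lower neighbor).
The harmony at that moment is F# minor triad (F#, A, C#); B4 is not a chord tone.
It is approached by step down from C#5 and left by step down to A4.
Step in, step out in the same direction — a passing tone.
The harmony at that moment is C# minor triad (C#, E, G#); D#4 is not a chord tone.
It is approached by leap up from G#3 and left by step down to C#4.
Leap in, step out — an appoggiatura.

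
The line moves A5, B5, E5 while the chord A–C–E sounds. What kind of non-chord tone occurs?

The harmony at that moment is A minor triad (A, C, E); B5 is not a chord tone.
It is approached by step up from A5 and left by leap down to E5.
Step in, leap out — an escape tone.

B5 is an escape tone.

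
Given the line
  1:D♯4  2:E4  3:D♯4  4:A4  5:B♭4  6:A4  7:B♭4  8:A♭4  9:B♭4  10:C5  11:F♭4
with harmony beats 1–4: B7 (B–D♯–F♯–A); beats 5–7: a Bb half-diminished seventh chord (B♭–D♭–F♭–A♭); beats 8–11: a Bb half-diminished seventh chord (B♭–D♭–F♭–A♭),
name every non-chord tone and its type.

E4 (beat 2) — neighbor tone; A4 (beat 6) — neighbor tone; C5 (beat 10) — escape tone.

The harmony at that moment is B dominant seventh chord (B, D♯, F♯, A); E4 is not a chord tone.
It is approached by step up from D♯4 and left by step down to D♯4.
Step away and step back to the same note — a neighbor tone (upper neighbor).
The harmony at that moment is B♭ half-diminished seventh chord (B♭, D♭, F♭, A♭); A4 is not a chord tone.
It is approached by step down from B♭4 and left by step up to B♭4.
Step away and step back to the same note — a neighbor tone (lower neighbor).
The harmony at that moment is B♭ half-diminished seventh chord (B♭, D♭, F♭, A♭); C5 is not a chord tone.
It is approached by step up from B♭4 and left by leap down to F♭4.
Step in, leap out — an escape tone.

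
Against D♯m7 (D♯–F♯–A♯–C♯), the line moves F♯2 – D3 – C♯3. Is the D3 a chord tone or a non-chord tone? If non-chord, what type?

The harmony at that moment is D♯ minor seventh chord (D♯, F♯, A♯, C♯); D3 is not a chord tone.
It is approached by leap up from F♯2 and left by step down to C♯3.
Leap in, step out — an appoggiatura.

Non-chord tone — an appoggiatura.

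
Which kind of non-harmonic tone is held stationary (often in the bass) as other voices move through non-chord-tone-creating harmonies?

Approach: none. Departure: none — a single pitch is sustained while the chords change around it, passing through harmonies that do not contain it.
No melodic motion at all; the dissonance is created entirely by the moving harmonies against the stationary note — a pedal tone (pedal point).

Pedal tone.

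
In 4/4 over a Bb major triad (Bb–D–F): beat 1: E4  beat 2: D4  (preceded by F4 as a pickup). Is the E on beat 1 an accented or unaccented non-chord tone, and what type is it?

The harmony at that moment is Bb major triad (Bb, D, F); E4 is not a chord tone.
It is approached by step down from F4 and left by step down to D4.
Step in, step out in the same direction — a passing tone.
It falls on the downbeat, so it is accented.

Accented passing tone.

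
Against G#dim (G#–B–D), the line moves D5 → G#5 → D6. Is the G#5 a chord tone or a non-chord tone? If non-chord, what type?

G# diminished triad contains G#, B, D; G# is the root, so it is a chord tone.

Chord tone (the root of G# diminished triad).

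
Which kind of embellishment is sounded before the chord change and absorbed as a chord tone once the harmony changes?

Approach: ahead of the chord change (typically by step), so it is dissonant against the current harmony. Departure: none — the same pitch is restated or held and is a chord tone of the new harmony.
Dissonant first, consonant once the harmony catches up: the note simply arrives early — an anticipation. (The reverse timing, consonant first and dissonant after the change, would be a suspension or retardation.)

Anticipation.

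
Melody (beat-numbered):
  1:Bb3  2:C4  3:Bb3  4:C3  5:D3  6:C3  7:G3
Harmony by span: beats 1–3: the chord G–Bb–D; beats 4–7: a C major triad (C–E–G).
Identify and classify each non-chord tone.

The harmony at that moment is G minor triad (G, Bb, D); C4 is not a chord tone.
It is approached by step up from Bb3 and left by step down to Bb3.
Step away and step back to the same note — a neighbor tone (upper neighbor).
The harmony at that moment is C major triad (C, E, G); D3 is not a chord tone.
It is approached by step up from C3 and left by step down to C3.
Step away and step back to the same note — a neighbor tone (upper neighbor).

C4 (beat 2) — neighbor tone; D3 (beat 5) — neighbor tone.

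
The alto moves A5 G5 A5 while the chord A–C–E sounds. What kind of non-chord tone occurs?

The harmony at that moment is A minor triad (A, C, E); G5 is not a chord tone.
It is approached by step down from A5 and left by step up to A5.
Step away and step back to the same note — a neighbor tone (lower neighbor).

G5 is a neighbor tone.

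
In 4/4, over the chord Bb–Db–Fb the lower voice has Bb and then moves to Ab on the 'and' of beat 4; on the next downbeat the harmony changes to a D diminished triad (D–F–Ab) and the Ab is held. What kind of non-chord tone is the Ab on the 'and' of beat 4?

The harmony at that moment is Bb diminished triad (Bb, Db, Fb); Ab is not a chord tone.
It is approached by step down from Bb and then sustained as the same pitch into the next harmony.
Arriving early and becoming a chord tone when the harmony changes — an anticipation.

Anticipation.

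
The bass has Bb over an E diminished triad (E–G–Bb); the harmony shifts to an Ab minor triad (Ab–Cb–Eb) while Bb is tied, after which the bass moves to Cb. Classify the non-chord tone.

The harmony at that moment is Ab minor triad (Ab, Cb, Eb); Bb is not a chord tone.
It is held over (the same pitch as the preceding Bb) and left by step up to Cb.
Held over from the previous chord and resolving up by step — a retardation.

Bb is a retardation.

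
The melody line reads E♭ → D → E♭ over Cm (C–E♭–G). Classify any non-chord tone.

The harmony at that moment is C minor triad (C, E♭, G); D is not a chord tone.
It is approached by step down from E♭ and left by step up to E♭.
Step away and step back to the same note — a neighbor tone (lower neighbor).

D is a neighbor tone.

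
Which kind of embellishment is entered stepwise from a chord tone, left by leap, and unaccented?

Approach: by step. Departure: by leap. Metric position: weak.
Step in, leap out, from a weak position — an escape tone (échappée). (It is the mirror image of the appoggiatura, which leaps in and steps out on a strong beat.)

Escape tone.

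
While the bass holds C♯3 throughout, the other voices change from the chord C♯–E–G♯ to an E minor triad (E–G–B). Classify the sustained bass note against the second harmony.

The harmony at that moment is E minor triad (E, G, B); C♯3 is not a chord tone.
It is held over (the same pitch as the preceding C♯3) and then sustained as the same pitch into the next harmony.
Sustained through a change of harmony — a pedal tone.

Pedal tone (pedal point).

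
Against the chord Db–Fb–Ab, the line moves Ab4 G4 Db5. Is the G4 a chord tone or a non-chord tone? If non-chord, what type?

The harmony at that moment is Db minor triad (Db, Fb, Ab); G4 is not a chord tone.
It is approached by step down from Ab4 and left by leap up to Db5.
Step in, leap out — an escape tone.

Non-chord tone — an escape tone.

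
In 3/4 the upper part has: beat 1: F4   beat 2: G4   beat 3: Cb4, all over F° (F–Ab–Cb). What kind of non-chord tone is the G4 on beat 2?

The harmony at that moment is F diminished triad (F, Ab, Cb); G4 is not a chord tone.
It is approached by step up from F4 and left by leap down to Cb4.
Step in, leap out, on a weak beat — an escape tone.

Escape tone.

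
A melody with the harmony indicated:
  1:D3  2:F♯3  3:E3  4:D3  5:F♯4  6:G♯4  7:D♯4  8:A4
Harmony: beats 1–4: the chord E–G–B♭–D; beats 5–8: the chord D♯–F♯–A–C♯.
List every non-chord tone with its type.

F♯3 (beat 2) — appoggiatura; G♯4 (beat 6) — escape tone.

The harmony at that moment is E half-diminished seventh chord (E, G, B♭, D); F♯3 is not a chord tone.
It is approached by leap up from D3 and left by step down to E3.
Leap in, step out — an appoggiatura.
The harmony at that moment is D♯ half-diminished seventh chord (D♯, F♯, A, C♯); G♯4 is not a chord tone.
It is approached by step up from F♯4 and left by leap down to D♯4.
Step in, leap out — an escape tone.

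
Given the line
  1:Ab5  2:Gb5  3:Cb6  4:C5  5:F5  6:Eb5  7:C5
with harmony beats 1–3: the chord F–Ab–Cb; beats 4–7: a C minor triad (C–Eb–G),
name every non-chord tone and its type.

Gb5 (beat 2) — escape tone; F5 (beat 5) — appoggiatura.

The harmony at that moment is F diminished triad (F, Ab, Cb); Gb5 is not a chord tone.
It is approached by step down from Ab5 and left by leap up to Cb6.
Step in, leap out — an escape tone.
The harmony at that moment is C minor triad (C, Eb, G); F5 is not a chord tone.
It is approached by leap up from C5 and left by step down to Eb5.
Leap in, step out — an appoggiatura.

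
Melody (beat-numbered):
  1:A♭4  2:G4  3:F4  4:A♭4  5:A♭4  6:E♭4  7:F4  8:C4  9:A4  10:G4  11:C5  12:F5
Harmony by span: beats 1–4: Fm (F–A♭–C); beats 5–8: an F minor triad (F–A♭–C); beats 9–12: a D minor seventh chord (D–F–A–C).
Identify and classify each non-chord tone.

The harmony at that moment is F minor triad (F, A♭, C); G4 is not a chord tone.
It is approached by step down from A♭4 and left by step down to F4.
Step in, step out in the same direction — a passing tone.
The harmony at that moment is F minor triad (F, A♭, C); E♭4 is not a chord tone.
It is approached by leap down from A♭4 and left by step up to F4.
Leap in, step out — an appoggiatura.
The harmony at that moment is D minor seventh chord (D, F, A, C); G4 is not a chord tone.
It is approached by step down from A4 and left by leap up to C5.
Step in, leap out — an escape tone.

G4 (beat 2) — passing tone; E♭4 (beat 6) — appoggiatura; G4 (beat 10) — escape tone.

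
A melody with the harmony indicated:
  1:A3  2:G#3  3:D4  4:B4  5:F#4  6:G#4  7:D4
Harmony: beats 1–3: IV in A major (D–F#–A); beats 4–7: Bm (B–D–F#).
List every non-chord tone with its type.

G#3 (beat 2) — escape tone; G#4 (beat 6) — escape tone.

The harmony at that moment is D major triad (D, F#, A); G#3 is not a chord tone.
It is approached by step down from A3 and left by leap up to D4.
Step in, leap out — an escape tone.
The harmony at that moment is B minor triad (B, D, F#); G#4 is not a chord tone.
It is approached by step up from F#4 and left by leap down to D4.
Step in, leap out — an escape tone.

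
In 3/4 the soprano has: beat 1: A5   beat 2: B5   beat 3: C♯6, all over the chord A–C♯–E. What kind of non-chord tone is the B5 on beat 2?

Passing tone.

The harmony at that moment is A major triad (A, C♯, E); B5 is not a chord tone.
It is approached by step up from A5 and left by step up to C♯6.
Step in, step out in the same direction — a passing tone.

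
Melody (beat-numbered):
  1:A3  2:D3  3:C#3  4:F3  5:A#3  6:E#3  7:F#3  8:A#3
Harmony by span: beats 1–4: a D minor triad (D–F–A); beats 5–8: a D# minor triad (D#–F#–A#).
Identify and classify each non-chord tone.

The harmony at that moment is D minor triad (D, F, A); C#3 is not a chord tone.
It is approached by step down from D3 and left by leap up to F3.
Step in, leap out — an escape tone.
The harmony at that moment is D# minor triad (D#, F#, A#); E#3 is not a chord tone.
It is approached by leap down from A#3 and left by step up to F#3.
Leap in, step out — an appoggiatura.

C#3 (beat 3) — escape tone; E#3 (beat 6) — appoggiatura.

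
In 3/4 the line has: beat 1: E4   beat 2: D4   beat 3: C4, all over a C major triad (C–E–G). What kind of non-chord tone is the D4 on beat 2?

Passing tone.

The harmony at that moment is C major triad (C, E, G); D4 is not a chord tone.
It is approached by step down from E4 and left by step down to C4.
Step in, step out in the same direction — a passing tone.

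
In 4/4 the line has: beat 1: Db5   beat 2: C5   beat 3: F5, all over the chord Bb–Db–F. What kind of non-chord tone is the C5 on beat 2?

The harmony at that moment is Bb minor triad (Bb, Db, F); C5 is not a chord tone.
It is approached by step down from Db5 and left by leap up to F5.
Step in, leap out, on a weak beat — an escape tone.

Escape tone.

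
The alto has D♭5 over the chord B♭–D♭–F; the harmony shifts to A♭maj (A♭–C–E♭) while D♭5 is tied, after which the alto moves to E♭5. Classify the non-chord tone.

D♭5 is a retardation.

The harmony at that moment is A♭ major triad (A♭, C, E♭); D♭5 is not a chord tone.
It is held over (the same pitch as the preceding D♭5) and left by step up to E♭5.
Held over from the previous chord and resolving up by step — a retardation.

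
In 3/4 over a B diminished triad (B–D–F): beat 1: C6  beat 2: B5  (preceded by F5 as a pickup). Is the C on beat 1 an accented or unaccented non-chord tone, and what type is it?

The harmony at that moment is B diminished triad (B, D, F); C6 is not a chord tone.
It is approached by leap up from F5 and left by step down to B5.
Leap in, step out — an appoggiatura.
It falls on the downbeat, so it is accented.

Accented appoggiatura.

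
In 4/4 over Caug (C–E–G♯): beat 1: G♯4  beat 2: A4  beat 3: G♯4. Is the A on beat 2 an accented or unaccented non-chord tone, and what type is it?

Unaccented neighbor tone.

The harmony at that moment is C augmented triad (C, E, G♯); A4 is not a chord tone.
It is approached by step up from G♯4 and left by step down to G♯4.
Step away and step back to the same note — a neighbor tone (upper neighbor).
It falls on a weak beat, so it is unaccented.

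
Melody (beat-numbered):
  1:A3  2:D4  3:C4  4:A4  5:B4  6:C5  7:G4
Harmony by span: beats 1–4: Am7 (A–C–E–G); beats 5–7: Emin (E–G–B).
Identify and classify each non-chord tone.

D4 (beat 2) — appoggiatura; C5 (beat 6) — escape tone.

The harmony at that moment is A minor seventh chord (A, C, E, G); D4 is not a chord tone.
It is approached by leap up from A3 and left by step down to C4.
Leap in, step out — an appoggiatura.
The harmony at that moment is E minor triad (E, G, B); C5 is not a chord tone.
It is approached by step up from B4 and left by leap down to G4.
Step in, leap out — an escape tone.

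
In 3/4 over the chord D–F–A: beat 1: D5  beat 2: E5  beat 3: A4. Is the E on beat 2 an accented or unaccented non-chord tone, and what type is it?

The harmony at that moment is D minor triad (D, F, A); E5 is not a chord tone.
It is approached by step up from D5 and left by leap down to A4.
Step in, leap out — an escape tone.
It falls on a weak beat, so it is unaccented.

Unaccented escape tone.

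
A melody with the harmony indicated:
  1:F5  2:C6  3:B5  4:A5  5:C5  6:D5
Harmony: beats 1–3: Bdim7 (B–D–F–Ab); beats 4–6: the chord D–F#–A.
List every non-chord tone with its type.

C6 (beat 2) — appoggiatura; C5 (beat 5) — appoggiatura.

The harmony at that moment is B diminished seventh chord (B, D, F, Ab); C6 is not a chord tone.
It is approached by leap up from F5 and left by step down to B5.
Leap in, step out — an appoggiatura.
The harmony at that moment is D major triad (D, F#, A); C5 is not a chord tone.
It is approached by leap down from A5 and left by step up to D5.
Leap in, step out — an appoggiatura.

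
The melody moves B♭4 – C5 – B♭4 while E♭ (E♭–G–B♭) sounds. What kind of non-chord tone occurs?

C5 is a neighbor tone.

The harmony at that moment is E♭ major triad (E♭, G, B♭); C5 is not a chord tone.
It is approached by step up from B♭4 and left by step down to B♭4.
Step away and step back to the same note — a neighbor tone (upper neighbor).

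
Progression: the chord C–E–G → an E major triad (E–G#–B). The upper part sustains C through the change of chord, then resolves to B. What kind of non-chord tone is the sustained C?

The harmony at that moment is E major triad (E, G#, B); C is not a chord tone.
It is held over (the same pitch as the preceding C) and left by step down to B.
Held over from the previous chord and resolving down by step — a suspension.

C is a suspension.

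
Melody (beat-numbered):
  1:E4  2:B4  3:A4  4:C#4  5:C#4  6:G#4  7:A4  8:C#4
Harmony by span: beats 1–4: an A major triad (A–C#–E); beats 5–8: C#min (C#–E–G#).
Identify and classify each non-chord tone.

B4 (beat 2) — appoggiatura; A4 (beat 7) — escape tone.

The harmony at that moment is A major triad (A, C#, E); B4 is not a chord tone.
It is approached by leap up from E4 and left by step down to A4.
Leap in, step out — an appoggiatura.
The harmony at that moment is C# minor triad (C#, E, G#); A4 is not a chord tone.
It is approached by step up from G#4 and left by leap down to C#4.
Step in, leap out — an escape tone.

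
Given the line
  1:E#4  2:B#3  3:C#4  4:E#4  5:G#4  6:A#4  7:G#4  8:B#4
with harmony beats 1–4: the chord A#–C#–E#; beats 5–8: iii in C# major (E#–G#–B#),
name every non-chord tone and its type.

The harmony at that moment is A# minor triad (A#, C#, E#); B#3 is not a chord tone.
It is approached by leap down from E#4 and left by step up to C#4.
Leap in, step out — an appoggiatura.
The harmony at that moment is E# minor triad (E#, G#, B#); A#4 is not a chord tone.
It is approached by step up from G#4 and left by step down to G#4.
Step away and step back to the same note — a neighbor tone (upper neighbor).

B#3 (beat 2) — appoggiatura; A#4 (beat 6) — neighbor tone.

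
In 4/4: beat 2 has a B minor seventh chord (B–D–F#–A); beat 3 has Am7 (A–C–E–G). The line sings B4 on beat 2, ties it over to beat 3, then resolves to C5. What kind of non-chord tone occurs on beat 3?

The harmony at that moment is A minor seventh chord (A, C, E, G); B4 is not a chord tone.
It is held over (the same pitch as the preceding B4) and left by step up to C5.
Held over from the previous chord and resolving up by step — a retardation.

Retardation.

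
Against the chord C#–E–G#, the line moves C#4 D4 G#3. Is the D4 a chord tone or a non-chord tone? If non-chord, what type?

The harmony at that moment is C# minor triad (C#, E, G#); D4 is not a chord tone.
It is approached by step up from C#4 and left by leap down to G#3.
Step in, leap out — an escape tone.

Non-chord tone — an escape tone.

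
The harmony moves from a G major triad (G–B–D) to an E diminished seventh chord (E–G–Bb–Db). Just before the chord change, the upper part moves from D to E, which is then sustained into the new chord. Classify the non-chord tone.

The harmony at that moment is G major triad (G, B, D); E is not a chord tone.
It is approached by step up from D and then sustained as the same pitch into the next harmony.
Arriving early and becoming a chord tone when the harmony changes — an anticipation.

E is an anticipation.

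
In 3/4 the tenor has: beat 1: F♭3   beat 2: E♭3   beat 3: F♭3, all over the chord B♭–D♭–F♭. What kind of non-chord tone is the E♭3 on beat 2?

Lower neighbor tone.

The harmony at that moment is B♭ diminished triad (B♭, D♭, F♭); E♭3 is not a chord tone.
It is approached by step down from F♭3 and left by step up to F♭3.
Step away and step back to the same note — a neighbor tone (lower neighbor).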